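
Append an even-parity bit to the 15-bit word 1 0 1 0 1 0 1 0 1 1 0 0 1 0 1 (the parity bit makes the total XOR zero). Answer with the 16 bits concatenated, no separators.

1010101011001010

XOR of the 15 data bits: 1⊕0⊕1⊕0⊕1⊕0⊕1⊕0⊕1⊕1⊕0⊕0⊕1⊕0⊕1 = 0
Parity bit = 0 (so all 16 bits XOR to 0).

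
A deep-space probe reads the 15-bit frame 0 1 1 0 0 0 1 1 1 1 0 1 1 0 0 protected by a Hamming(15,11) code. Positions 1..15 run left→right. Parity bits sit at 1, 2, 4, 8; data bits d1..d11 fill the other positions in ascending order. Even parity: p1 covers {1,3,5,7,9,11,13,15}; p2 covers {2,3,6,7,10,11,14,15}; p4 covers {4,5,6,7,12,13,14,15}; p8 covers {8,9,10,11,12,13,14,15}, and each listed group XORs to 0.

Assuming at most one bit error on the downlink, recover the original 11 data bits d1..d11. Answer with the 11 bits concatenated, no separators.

s1 (pos 1,3,5,7,9,11,13,15): 0⊕1⊕0⊕1⊕1⊕0⊕1⊕0 = 0
s2 (pos 2,3,6,7,10,11,14,15): 1⊕1⊕0⊕1⊕1⊕0⊕0⊕0 = 0
s4 (pos 4,5,6,7,12,13,14,15): 0⊕0⊕0⊕1⊕1⊕1⊕0⊕0 = 1
s8 (pos 8,9,10,11,12,13,14,15): 1⊕1⊕1⊕0⊕1⊕1⊕0⊕0 = 1
Syndrome s8…s1 = 1100 → error at position 12.
Flip position 12: 011000111101100 → 011000111100100
Read data bits from positions 3,5,6,7,9,10,11,12,13,14,15: 10011100100

10011100100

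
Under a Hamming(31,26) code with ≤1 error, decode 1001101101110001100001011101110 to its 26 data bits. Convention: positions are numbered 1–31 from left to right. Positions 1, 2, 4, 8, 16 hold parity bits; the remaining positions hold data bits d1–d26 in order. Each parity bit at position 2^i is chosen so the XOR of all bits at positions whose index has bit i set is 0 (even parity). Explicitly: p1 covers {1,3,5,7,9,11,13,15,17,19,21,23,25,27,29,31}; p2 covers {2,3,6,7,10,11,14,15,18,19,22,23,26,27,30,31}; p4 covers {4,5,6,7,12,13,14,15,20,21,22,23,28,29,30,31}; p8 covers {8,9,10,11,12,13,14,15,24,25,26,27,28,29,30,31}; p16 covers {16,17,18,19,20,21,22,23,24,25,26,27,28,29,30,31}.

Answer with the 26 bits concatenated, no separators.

s1 (pos 1,3,5,7,9,11,13,15,17,19,21,23,25,27,29,31): 1⊕0⊕1⊕1⊕0⊕1⊕0⊕0⊕1⊕0⊕0⊕0⊕1⊕0⊕1⊕0 = 1
s2 (pos 2,3,6,7,10,11,14,15,18,19,22,23,26,27,30,31): 0⊕0⊕0⊕1⊕1⊕1⊕0⊕0⊕0⊕0⊕1⊕0⊕1⊕0⊕1⊕0 = 0
s4 (pos 4,5,6,7,12,13,14,15,20,21,22,23,28,29,30,31): 1⊕1⊕0⊕1⊕1⊕0⊕0⊕0⊕0⊕0⊕1⊕0⊕1⊕1⊕1⊕0 = 0
s8 (pos 8,9,10,11,12,13,14,15,24,25,26,27,28,29,30,31): 1⊕0⊕1⊕1⊕1⊕0⊕0⊕0⊕1⊕1⊕1⊕0⊕1⊕1⊕1⊕0 = 0
s16 (pos 16,17,18,19,20,21,22,23,24,25,26,27,28,29,30,31): 1⊕1⊕0⊕0⊕0⊕0⊕1⊕0⊕1⊕1⊕1⊕0⊕1⊕1⊕1⊕0 = 1
Syndrome s16…s1 = 10001 → error at position 17.
Flip position 17: 1001101101110001100001011101110 → 1001101101110001000001011101110
Read data bits from positions 3,5,6,7,9,10,11,12,13,14,15,17,18,19,20,21,22,23,24,25,26,27,28,29,30,31: 01010111000000001011101110

01010111000000001011101110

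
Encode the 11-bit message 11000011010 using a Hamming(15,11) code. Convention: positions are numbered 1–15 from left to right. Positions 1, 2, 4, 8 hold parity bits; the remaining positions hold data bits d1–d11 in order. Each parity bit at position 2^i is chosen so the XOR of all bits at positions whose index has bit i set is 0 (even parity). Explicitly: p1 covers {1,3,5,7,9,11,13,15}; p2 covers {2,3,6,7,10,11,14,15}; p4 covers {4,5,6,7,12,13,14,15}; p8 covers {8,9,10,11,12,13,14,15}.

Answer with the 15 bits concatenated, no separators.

Place data at non-parity positions: p1 p2 1 p4 1 0 0 p8 0 0 1 1 0 1 0
p1 (pos 1,3,5,7,9,11,13,15): XOR of data positions = 1⊕1⊕0⊕0⊕1⊕0⊕0 = 1
p2 (pos 2,3,6,7,10,11,14,15): XOR of data positions = 1⊕0⊕0⊕0⊕1⊕1⊕0 = 1
p4 (pos 4,5,6,7,12,13,14,15): XOR of data positions = 1⊕0⊕0⊕1⊕0⊕1⊕0 = 1
p8 (pos 8,9,10,11,12,13,14,15): XOR of data positions = 0⊕0⊕1⊕1⊕0⊕1⊕0 = 1
Codeword: 111110010011010

111110010011010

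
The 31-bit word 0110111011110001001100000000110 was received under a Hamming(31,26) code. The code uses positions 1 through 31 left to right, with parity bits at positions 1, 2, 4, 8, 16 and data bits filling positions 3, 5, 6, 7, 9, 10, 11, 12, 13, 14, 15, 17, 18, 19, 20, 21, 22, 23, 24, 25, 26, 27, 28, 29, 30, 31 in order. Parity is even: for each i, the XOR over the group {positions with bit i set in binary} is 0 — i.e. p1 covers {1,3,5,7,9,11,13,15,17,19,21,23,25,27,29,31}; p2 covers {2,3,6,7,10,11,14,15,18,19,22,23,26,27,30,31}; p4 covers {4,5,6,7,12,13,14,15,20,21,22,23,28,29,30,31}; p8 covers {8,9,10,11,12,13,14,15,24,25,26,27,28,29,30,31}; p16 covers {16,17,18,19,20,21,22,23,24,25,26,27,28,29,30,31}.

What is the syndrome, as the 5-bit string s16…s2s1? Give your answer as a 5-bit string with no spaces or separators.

10101

s1 (pos 1,3,5,7,9,11,13,15,17,19,21,23,25,27,29,31): 0⊕1⊕1⊕1⊕1⊕1⊕0⊕0⊕0⊕1⊕0⊕0⊕0⊕0⊕1⊕0 = 1
s2 (pos 2,3,6,7,10,11,14,15,18,19,22,23,26,27,30,31): 1⊕1⊕1⊕1⊕1⊕1⊕0⊕0⊕0⊕1⊕0⊕0⊕0⊕0⊕1⊕0 = 0
s4 (pos 4,5,6,7,12,13,14,15,20,21,22,23,28,29,30,31): 0⊕1⊕1⊕1⊕1⊕0⊕0⊕0⊕1⊕0⊕0⊕0⊕0⊕1⊕1⊕0 = 1
s8 (pos 8,9,10,11,12,13,14,15,24,25,26,27,28,29,30,31): 0⊕1⊕1⊕1⊕1⊕0⊕0⊕0⊕0⊕0⊕0⊕0⊕0⊕1⊕1⊕0 = 0
s16 (pos 16,17,18,19,20,21,22,23,24,25,26,27,28,29,30,31): 1⊕0⊕0⊕1⊕1⊕0⊕0⊕0⊕0⊕0⊕0⊕0⊕0⊕1⊕1⊕0 = 1
Syndrome s16…s1 = 10101 → error at position 21.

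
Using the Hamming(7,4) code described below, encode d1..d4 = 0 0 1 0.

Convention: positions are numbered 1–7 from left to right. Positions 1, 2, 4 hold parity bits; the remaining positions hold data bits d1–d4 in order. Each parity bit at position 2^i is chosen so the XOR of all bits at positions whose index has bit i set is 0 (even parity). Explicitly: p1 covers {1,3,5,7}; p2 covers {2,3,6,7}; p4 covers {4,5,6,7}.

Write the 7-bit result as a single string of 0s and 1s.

0101010

Place data at non-parity positions: p1 p2 0 p4 0 1 0
p1 (pos 1,3,5,7): XOR of data positions = 0⊕0⊕0 = 0
p2 (pos 2,3,6,7): XOR of data positions = 0⊕1⊕0 = 1
p4 (pos 4,5,6,7): XOR of data positions = 0⊕1⊕0 = 1
Codeword: 0101010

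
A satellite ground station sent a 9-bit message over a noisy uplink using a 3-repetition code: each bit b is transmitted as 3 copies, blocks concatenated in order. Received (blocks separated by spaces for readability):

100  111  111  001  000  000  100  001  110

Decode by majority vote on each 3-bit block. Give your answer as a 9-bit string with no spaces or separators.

Block 1 (100): 1 one → 0
Block 2 (111): 3 ones → 1
Block 3 (111): 3 ones → 1
Block 4 (001): 1 one → 0
Block 5 (000): 0 ones → 0
Block 6 (000): 0 ones → 0
Block 7 (100): 1 one → 0
Block 8 (001): 1 one → 0
Block 9 (110): 2 ones → 1

011000001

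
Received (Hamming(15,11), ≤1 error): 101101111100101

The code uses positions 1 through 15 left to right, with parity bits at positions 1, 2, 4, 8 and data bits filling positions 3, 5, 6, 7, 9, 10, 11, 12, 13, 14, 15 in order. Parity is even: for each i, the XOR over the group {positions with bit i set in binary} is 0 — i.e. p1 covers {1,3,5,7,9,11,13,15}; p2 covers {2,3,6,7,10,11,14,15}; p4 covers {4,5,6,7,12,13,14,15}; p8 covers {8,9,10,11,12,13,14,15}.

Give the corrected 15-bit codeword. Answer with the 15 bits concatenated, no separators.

s1 (pos 1,3,5,7,9,11,13,15): 1⊕1⊕0⊕1⊕1⊕0⊕1⊕1 = 0
s2 (pos 2,3,6,7,10,11,14,15): 0⊕1⊕1⊕1⊕1⊕0⊕0⊕1 = 1
s4 (pos 4,5,6,7,12,13,14,15): 1⊕0⊕1⊕1⊕0⊕1⊕0⊕1 = 1
s8 (pos 8,9,10,11,12,13,14,15): 1⊕1⊕1⊕0⊕0⊕1⊕0⊕1 = 1
Syndrome s8…s1 = 1110 → error at position 14.
Flip position 14: 101101111100101 → 101101111100111

101101111100111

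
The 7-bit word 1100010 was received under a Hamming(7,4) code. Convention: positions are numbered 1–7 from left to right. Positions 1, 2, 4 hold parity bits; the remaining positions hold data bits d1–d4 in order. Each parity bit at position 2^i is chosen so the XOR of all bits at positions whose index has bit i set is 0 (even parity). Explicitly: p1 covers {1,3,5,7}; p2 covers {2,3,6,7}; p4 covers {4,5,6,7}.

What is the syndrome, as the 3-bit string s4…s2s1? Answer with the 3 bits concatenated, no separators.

s1 (pos 1,3,5,7): 1⊕0⊕0⊕0 = 1
s2 (pos 2,3,6,7): 1⊕0⊕1⊕0 = 0
s4 (pos 4,5,6,7): 0⊕0⊕1⊕0 = 1
Syndrome s4…s1 = 101 → error at position 5.

101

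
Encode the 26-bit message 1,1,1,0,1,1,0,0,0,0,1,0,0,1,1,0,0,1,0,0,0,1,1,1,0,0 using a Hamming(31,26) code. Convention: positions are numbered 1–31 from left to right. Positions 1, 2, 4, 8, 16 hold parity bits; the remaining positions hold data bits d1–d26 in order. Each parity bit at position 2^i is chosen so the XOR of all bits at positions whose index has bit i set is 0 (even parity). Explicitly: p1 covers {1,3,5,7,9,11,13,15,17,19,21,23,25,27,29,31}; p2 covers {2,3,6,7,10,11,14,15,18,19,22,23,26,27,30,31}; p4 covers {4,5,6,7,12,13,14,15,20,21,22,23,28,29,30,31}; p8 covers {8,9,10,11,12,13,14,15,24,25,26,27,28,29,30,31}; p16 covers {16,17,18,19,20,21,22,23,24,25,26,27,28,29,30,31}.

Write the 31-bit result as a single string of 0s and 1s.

0111110011000010001100100011100

Place data at non-parity positions: p1 p2 1 p4 1 1 0 p8 1 1 0 0 0 0 1 p16 0 0 1 1 0 0 1 0 0 0 1 1 1 0 0
p1 (pos 1,3,5,7,9,11,13,15,17,19,21,23,25,27,29,31): XOR of data positions = 1⊕1⊕0⊕1⊕0⊕0⊕1⊕0⊕1⊕0⊕1⊕0⊕1⊕1⊕0 = 0
p2 (pos 2,3,6,7,10,11,14,15,18,19,22,23,26,27,30,31): XOR of data positions = 1⊕1⊕0⊕1⊕0⊕0⊕1⊕0⊕1⊕0⊕1⊕0⊕1⊕0⊕0 = 1
p4 (pos 4,5,6,7,12,13,14,15,20,21,22,23,28,29,30,31): XOR of data positions = 1⊕1⊕0⊕0⊕0⊕0⊕1⊕1⊕0⊕0⊕1⊕1⊕1⊕0⊕0 = 1
p8 (pos 8,9,10,11,12,13,14,15,24,25,26,27,28,29,30,31): XOR of data positions = 1⊕1⊕0⊕0⊕0⊕0⊕1⊕0⊕0⊕0⊕1⊕1⊕1⊕0⊕0 = 0
p16 (pos 16,17,18,19,20,21,22,23,24,25,26,27,28,29,30,31): XOR of data positions = 0⊕0⊕1⊕1⊕0⊕0⊕1⊕0⊕0⊕0⊕1⊕1⊕1⊕0⊕0 = 0
Codeword: 0111110011000010001100100011100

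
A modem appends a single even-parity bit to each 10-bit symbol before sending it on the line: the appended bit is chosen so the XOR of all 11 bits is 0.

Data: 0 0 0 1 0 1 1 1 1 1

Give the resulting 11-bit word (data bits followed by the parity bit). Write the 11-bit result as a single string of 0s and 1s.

XOR of the 10 data bits: 0⊕0⊕0⊕1⊕0⊕1⊕1⊕1⊕1⊕1 = 0
Parity bit = 0 (so all 11 bits XOR to 0).

00010111110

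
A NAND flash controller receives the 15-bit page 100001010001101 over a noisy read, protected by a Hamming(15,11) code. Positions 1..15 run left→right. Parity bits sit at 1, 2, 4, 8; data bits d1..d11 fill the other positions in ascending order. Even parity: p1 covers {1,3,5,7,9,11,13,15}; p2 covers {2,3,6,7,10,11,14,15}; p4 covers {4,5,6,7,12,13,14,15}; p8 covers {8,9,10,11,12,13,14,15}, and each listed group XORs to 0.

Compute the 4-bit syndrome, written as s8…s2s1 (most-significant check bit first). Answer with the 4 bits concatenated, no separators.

0001

s1 (pos 1,3,5,7,9,11,13,15): 1⊕0⊕0⊕0⊕0⊕0⊕1⊕1 = 1
s2 (pos 2,3,6,7,10,11,14,15): 0⊕0⊕1⊕0⊕0⊕0⊕0⊕1 = 0
s4 (pos 4,5,6,7,12,13,14,15): 0⊕0⊕1⊕0⊕1⊕1⊕0⊕1 = 0
s8 (pos 8,9,10,11,12,13,14,15): 1⊕0⊕0⊕0⊕1⊕1⊕0⊕1 = 0
Syndrome s8…s1 = 0001 → error at position 1.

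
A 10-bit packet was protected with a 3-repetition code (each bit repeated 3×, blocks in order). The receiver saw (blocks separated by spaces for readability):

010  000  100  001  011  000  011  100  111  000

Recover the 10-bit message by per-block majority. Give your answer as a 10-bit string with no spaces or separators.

0000101010

Block 1 (010): 1 one → 0
Block 2 (000): 0 ones → 0
Block 3 (100): 1 one → 0
Block 4 (001): 1 one → 0
Block 5 (011): 2 ones → 1
Block 6 (000): 0 ones → 0
Block 7 (011): 2 ones → 1
Block 8 (100): 1 one → 0
Block 9 (111): 3 ones → 1
Block 10 (000): 0 ones → 0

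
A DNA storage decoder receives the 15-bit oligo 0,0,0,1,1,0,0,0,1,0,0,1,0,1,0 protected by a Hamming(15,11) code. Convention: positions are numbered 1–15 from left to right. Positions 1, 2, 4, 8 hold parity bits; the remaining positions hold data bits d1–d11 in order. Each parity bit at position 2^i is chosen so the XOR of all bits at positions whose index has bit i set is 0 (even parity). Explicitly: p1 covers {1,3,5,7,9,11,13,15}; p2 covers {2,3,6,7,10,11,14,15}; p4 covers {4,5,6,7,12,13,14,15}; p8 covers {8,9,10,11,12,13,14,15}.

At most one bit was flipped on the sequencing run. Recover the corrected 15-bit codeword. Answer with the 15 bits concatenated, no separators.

000110001101010

s1 (pos 1,3,5,7,9,11,13,15): 0⊕0⊕1⊕0⊕1⊕0⊕0⊕0 = 0
s2 (pos 2,3,6,7,10,11,14,15): 0⊕0⊕0⊕0⊕0⊕0⊕1⊕0 = 1
s4 (pos 4,5,6,7,12,13,14,15): 1⊕1⊕0⊕0⊕1⊕0⊕1⊕0 = 0
s8 (pos 8,9,10,11,12,13,14,15): 0⊕1⊕0⊕0⊕1⊕0⊕1⊕0 = 1
Syndrome s8…s1 = 1010 → error at position 10.
Flip position 10: 000110001001010 → 000110001101010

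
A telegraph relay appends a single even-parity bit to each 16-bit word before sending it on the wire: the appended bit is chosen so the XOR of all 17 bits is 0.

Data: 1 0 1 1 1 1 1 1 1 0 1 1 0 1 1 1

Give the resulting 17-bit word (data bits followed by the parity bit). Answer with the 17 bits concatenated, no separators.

XOR of the 16 data bits: 1⊕0⊕1⊕1⊕1⊕1⊕1⊕1⊕1⊕0⊕1⊕1⊕0⊕1⊕1⊕1 = 1
Parity bit = 1 (so all 17 bits XOR to 0).

10111111101101111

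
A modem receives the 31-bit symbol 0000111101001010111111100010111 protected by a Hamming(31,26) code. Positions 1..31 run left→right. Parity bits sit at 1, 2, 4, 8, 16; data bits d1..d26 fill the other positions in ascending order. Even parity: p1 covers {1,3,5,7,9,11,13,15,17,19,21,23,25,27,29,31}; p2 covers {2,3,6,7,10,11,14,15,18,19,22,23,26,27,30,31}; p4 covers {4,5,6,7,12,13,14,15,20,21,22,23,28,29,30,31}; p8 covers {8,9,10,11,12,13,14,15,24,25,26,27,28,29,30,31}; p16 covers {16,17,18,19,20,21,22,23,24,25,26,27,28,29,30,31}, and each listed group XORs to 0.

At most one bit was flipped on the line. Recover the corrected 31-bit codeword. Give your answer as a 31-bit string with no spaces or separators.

0000111101001010110111100010111

s1 (pos 1,3,5,7,9,11,13,15,17,19,21,23,25,27,29,31): 0⊕0⊕1⊕1⊕0⊕0⊕1⊕1⊕1⊕1⊕1⊕1⊕0⊕1⊕1⊕1 = 1
s2 (pos 2,3,6,7,10,11,14,15,18,19,22,23,26,27,30,31): 0⊕0⊕1⊕1⊕1⊕0⊕0⊕1⊕1⊕1⊕1⊕1⊕0⊕1⊕1⊕1 = 1
s4 (pos 4,5,6,7,12,13,14,15,20,21,22,23,28,29,30,31): 0⊕1⊕1⊕1⊕0⊕1⊕0⊕1⊕1⊕1⊕1⊕1⊕0⊕1⊕1⊕1 = 0
s8 (pos 8,9,10,11,12,13,14,15,24,25,26,27,28,29,30,31): 1⊕0⊕1⊕0⊕0⊕1⊕0⊕1⊕0⊕0⊕0⊕1⊕0⊕1⊕1⊕1 = 0
s16 (pos 16,17,18,19,20,21,22,23,24,25,26,27,28,29,30,31): 0⊕1⊕1⊕1⊕1⊕1⊕1⊕1⊕0⊕0⊕0⊕1⊕0⊕1⊕1⊕1 = 1
Syndrome s16…s1 = 10011 → error at position 19.
Flip position 19: 0000111101001010111111100010111 → 0000111101001010110111100010111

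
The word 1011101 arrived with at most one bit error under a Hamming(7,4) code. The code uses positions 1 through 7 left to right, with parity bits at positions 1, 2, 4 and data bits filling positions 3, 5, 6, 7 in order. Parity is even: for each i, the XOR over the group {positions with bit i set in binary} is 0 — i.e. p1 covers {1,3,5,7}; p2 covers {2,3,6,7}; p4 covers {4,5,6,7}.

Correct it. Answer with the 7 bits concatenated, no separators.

s1 (pos 1,3,5,7): 1⊕1⊕1⊕1 = 0
s2 (pos 2,3,6,7): 0⊕1⊕0⊕1 = 0
s4 (pos 4,5,6,7): 1⊕1⊕0⊕1 = 1
Syndrome s4…s1 = 100 → error at position 4.
Flip position 4: 1011101 → 1010101

1010101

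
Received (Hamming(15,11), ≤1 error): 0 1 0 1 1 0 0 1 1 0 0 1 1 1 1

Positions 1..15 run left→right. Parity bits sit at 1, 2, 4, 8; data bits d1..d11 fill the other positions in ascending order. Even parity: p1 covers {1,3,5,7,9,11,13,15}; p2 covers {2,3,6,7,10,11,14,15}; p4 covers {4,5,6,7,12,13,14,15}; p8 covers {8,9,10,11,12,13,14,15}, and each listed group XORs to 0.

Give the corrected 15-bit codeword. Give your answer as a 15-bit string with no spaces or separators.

s1 (pos 1,3,5,7,9,11,13,15): 0⊕0⊕1⊕0⊕1⊕0⊕1⊕1 = 0
s2 (pos 2,3,6,7,10,11,14,15): 1⊕0⊕0⊕0⊕0⊕0⊕1⊕1 = 1
s4 (pos 4,5,6,7,12,13,14,15): 1⊕1⊕0⊕0⊕1⊕1⊕1⊕1 = 0
s8 (pos 8,9,10,11,12,13,14,15): 1⊕1⊕0⊕0⊕1⊕1⊕1⊕1 = 0
Syndrome s8…s1 = 0010 → error at position 2.
Flip position 2: 010110011001111 → 000110011001111

000110011001111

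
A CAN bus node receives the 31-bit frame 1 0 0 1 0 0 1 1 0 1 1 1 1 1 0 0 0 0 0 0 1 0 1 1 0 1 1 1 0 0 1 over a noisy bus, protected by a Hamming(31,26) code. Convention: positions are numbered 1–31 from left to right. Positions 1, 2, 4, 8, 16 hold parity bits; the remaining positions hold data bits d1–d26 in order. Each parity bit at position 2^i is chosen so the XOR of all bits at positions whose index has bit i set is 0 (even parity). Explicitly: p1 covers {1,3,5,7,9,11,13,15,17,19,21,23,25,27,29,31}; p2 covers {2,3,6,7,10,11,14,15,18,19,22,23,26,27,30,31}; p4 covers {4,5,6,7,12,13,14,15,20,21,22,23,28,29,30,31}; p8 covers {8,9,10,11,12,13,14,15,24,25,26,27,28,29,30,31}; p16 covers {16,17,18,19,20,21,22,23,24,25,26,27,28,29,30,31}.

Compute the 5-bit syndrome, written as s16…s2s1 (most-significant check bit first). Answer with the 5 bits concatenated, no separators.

11100

s1 (pos 1,3,5,7,9,11,13,15,17,19,21,23,25,27,29,31): 1⊕0⊕0⊕1⊕0⊕1⊕1⊕0⊕0⊕0⊕1⊕1⊕0⊕1⊕0⊕1 = 0
s2 (pos 2,3,6,7,10,11,14,15,18,19,22,23,26,27,30,31): 0⊕0⊕0⊕1⊕1⊕1⊕1⊕0⊕0⊕0⊕0⊕1⊕1⊕1⊕0⊕1 = 0
s4 (pos 4,5,6,7,12,13,14,15,20,21,22,23,28,29,30,31): 1⊕0⊕0⊕1⊕1⊕1⊕1⊕0⊕0⊕1⊕0⊕1⊕1⊕0⊕0⊕1 = 1
s8 (pos 8,9,10,11,12,13,14,15,24,25,26,27,28,29,30,31): 1⊕0⊕1⊕1⊕1⊕1⊕1⊕0⊕1⊕0⊕1⊕1⊕1⊕0⊕0⊕1 = 1
s16 (pos 16,17,18,19,20,21,22,23,24,25,26,27,28,29,30,31): 0⊕0⊕0⊕0⊕0⊕1⊕0⊕1⊕1⊕0⊕1⊕1⊕1⊕0⊕0⊕1 = 1
Syndrome s16…s1 = 11100 → error at position 28.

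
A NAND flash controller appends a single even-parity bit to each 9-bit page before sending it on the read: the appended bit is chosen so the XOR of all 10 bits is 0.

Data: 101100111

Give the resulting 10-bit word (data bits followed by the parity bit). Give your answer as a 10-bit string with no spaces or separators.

XOR of the 9 data bits: 1⊕0⊕1⊕1⊕0⊕0⊕1⊕1⊕1 = 0
Parity bit = 0 (so all 10 bits XOR to 0).

1011001110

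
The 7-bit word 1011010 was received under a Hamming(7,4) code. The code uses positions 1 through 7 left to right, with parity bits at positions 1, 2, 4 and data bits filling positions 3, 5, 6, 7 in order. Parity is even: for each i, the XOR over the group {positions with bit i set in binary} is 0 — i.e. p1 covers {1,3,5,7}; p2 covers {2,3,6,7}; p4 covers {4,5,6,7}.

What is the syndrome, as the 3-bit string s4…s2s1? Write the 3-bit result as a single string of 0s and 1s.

s1 (pos 1,3,5,7): 1⊕1⊕0⊕0 = 0
s2 (pos 2,3,6,7): 0⊕1⊕1⊕0 = 0
s4 (pos 4,5,6,7): 1⊕0⊕1⊕0 = 0
Syndrome s4…s1 = 000 → no error.

000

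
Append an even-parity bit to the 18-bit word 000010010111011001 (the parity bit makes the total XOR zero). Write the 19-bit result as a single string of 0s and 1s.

0000100101110110010

XOR of the 18 data bits: 0⊕0⊕0⊕0⊕1⊕0⊕0⊕1⊕0⊕1⊕1⊕1⊕0⊕1⊕1⊕0⊕0⊕1 = 0
Parity bit = 0 (so all 19 bits XOR to 0).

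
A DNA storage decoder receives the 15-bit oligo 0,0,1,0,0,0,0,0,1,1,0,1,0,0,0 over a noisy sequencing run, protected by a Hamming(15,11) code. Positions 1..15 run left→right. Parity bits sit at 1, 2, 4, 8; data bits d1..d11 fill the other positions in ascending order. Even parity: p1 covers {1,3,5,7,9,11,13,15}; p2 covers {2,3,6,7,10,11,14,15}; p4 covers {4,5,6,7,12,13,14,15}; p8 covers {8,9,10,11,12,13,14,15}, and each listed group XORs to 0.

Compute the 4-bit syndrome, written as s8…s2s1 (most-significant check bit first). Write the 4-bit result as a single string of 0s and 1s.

1100

s1 (pos 1,3,5,7,9,11,13,15): 0⊕1⊕0⊕0⊕1⊕0⊕0⊕0 = 0
s2 (pos 2,3,6,7,10,11,14,15): 0⊕1⊕0⊕0⊕1⊕0⊕0⊕0 = 0
s4 (pos 4,5,6,7,12,13,14,15): 0⊕0⊕0⊕0⊕1⊕0⊕0⊕0 = 1
s8 (pos 8,9,10,11,12,13,14,15): 0⊕1⊕1⊕0⊕1⊕0⊕0⊕0 = 1
Syndrome s8…s1 = 1100 → error at position 12.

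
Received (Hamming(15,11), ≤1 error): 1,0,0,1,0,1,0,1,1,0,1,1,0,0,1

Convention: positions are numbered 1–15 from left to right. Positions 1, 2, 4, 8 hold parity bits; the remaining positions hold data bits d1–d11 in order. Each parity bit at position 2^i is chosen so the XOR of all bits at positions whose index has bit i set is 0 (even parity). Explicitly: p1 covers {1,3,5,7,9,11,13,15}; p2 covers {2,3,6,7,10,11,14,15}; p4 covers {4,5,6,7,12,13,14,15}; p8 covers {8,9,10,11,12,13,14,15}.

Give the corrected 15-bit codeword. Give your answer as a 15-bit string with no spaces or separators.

100101011111001

s1 (pos 1,3,5,7,9,11,13,15): 1⊕0⊕0⊕0⊕1⊕1⊕0⊕1 = 0
s2 (pos 2,3,6,7,10,11,14,15): 0⊕0⊕1⊕0⊕0⊕1⊕0⊕1 = 1
s4 (pos 4,5,6,7,12,13,14,15): 1⊕0⊕1⊕0⊕1⊕0⊕0⊕1 = 0
s8 (pos 8,9,10,11,12,13,14,15): 1⊕1⊕0⊕1⊕1⊕0⊕0⊕1 = 1
Syndrome s8…s1 = 1010 → error at position 10.
Flip position 10: 100101011011001 → 100101011111001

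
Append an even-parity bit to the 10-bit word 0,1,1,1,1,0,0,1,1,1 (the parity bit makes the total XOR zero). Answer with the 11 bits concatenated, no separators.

XOR of the 10 data bits: 0⊕1⊕1⊕1⊕1⊕0⊕0⊕1⊕1⊕1 = 1
Parity bit = 1 (so all 11 bits XOR to 0).

01111001111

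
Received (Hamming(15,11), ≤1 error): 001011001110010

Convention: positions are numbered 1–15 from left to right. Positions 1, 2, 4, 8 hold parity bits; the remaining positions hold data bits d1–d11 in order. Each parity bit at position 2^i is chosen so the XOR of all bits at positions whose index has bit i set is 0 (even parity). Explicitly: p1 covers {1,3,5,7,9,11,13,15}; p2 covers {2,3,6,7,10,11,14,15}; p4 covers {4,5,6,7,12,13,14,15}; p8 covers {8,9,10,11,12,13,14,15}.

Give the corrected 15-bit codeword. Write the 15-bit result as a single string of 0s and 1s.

001010001110010

s1 (pos 1,3,5,7,9,11,13,15): 0⊕1⊕1⊕0⊕1⊕1⊕0⊕0 = 0
s2 (pos 2,3,6,7,10,11,14,15): 0⊕1⊕1⊕0⊕1⊕1⊕1⊕0 = 1
s4 (pos 4,5,6,7,12,13,14,15): 0⊕1⊕1⊕0⊕0⊕0⊕1⊕0 = 1
s8 (pos 8,9,10,11,12,13,14,15): 0⊕1⊕1⊕1⊕0⊕0⊕1⊕0 = 0
Syndrome s8…s1 = 0110 → error at position 6.
Flip position 6: 001011001110010 → 001010001110010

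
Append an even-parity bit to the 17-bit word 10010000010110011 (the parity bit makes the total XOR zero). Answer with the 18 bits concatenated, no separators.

XOR of the 17 data bits: 1⊕0⊕0⊕1⊕0⊕0⊕0⊕0⊕0⊕1⊕0⊕1⊕1⊕0⊕0⊕1⊕1 = 1
Parity bit = 1 (so all 18 bits XOR to 0).

100100000101100111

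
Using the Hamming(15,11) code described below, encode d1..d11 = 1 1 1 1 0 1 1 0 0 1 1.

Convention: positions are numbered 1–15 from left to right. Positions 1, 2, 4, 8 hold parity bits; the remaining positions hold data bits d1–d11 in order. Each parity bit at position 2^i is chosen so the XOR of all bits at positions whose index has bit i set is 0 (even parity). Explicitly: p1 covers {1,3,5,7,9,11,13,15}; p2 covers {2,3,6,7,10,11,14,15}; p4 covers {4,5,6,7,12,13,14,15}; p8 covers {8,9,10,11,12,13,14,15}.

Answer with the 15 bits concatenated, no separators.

111111100110011

Place data at non-parity positions: p1 p2 1 p4 1 1 1 p8 0 1 1 0 0 1 1
p1 (pos 1,3,5,7,9,11,13,15): XOR of data positions = 1⊕1⊕1⊕0⊕1⊕0⊕1 = 1
p2 (pos 2,3,6,7,10,11,14,15): XOR of data positions = 1⊕1⊕1⊕1⊕1⊕1⊕1 = 1
p4 (pos 4,5,6,7,12,13,14,15): XOR of data positions = 1⊕1⊕1⊕0⊕0⊕1⊕1 = 1
p8 (pos 8,9,10,11,12,13,14,15): XOR of data positions = 0⊕1⊕1⊕0⊕0⊕1⊕1 = 0
Codeword: 111111100110011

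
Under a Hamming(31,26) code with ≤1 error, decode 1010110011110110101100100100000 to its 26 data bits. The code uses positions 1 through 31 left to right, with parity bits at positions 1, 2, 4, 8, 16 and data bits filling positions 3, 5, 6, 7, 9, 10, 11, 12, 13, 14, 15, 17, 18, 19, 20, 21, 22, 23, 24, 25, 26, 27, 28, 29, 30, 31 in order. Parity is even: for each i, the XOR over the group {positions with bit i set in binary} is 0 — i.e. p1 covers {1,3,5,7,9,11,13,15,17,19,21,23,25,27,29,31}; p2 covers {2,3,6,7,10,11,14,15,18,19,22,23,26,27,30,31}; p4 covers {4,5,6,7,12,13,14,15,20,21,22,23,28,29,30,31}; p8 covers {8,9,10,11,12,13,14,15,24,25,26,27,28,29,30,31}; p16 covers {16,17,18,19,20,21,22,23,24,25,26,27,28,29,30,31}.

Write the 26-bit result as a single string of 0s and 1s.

11101111011101100100100001

s1 (pos 1,3,5,7,9,11,13,15,17,19,21,23,25,27,29,31): 1⊕1⊕1⊕0⊕1⊕1⊕0⊕1⊕1⊕1⊕0⊕1⊕0⊕0⊕0⊕0 = 1
s2 (pos 2,3,6,7,10,11,14,15,18,19,22,23,26,27,30,31): 0⊕1⊕1⊕0⊕1⊕1⊕1⊕1⊕0⊕1⊕0⊕1⊕1⊕0⊕0⊕0 = 1
s4 (pos 4,5,6,7,12,13,14,15,20,21,22,23,28,29,30,31): 0⊕1⊕1⊕0⊕1⊕0⊕1⊕1⊕1⊕0⊕0⊕1⊕0⊕0⊕0⊕0 = 1
s8 (pos 8,9,10,11,12,13,14,15,24,25,26,27,28,29,30,31): 0⊕1⊕1⊕1⊕1⊕0⊕1⊕1⊕0⊕0⊕1⊕0⊕0⊕0⊕0⊕0 = 1
s16 (pos 16,17,18,19,20,21,22,23,24,25,26,27,28,29,30,31): 0⊕1⊕0⊕1⊕1⊕0⊕0⊕1⊕0⊕0⊕1⊕0⊕0⊕0⊕0⊕0 = 1
Syndrome s16…s1 = 11111 → error at position 31.
Flip position 31: 1010110011110110101100100100000 → 1010110011110110101100100100001
Read data bits from positions 3,5,6,7,9,10,11,12,13,14,15,17,18,19,20,21,22,23,24,25,26,27,28,29,30,31: 11101111011101100100100001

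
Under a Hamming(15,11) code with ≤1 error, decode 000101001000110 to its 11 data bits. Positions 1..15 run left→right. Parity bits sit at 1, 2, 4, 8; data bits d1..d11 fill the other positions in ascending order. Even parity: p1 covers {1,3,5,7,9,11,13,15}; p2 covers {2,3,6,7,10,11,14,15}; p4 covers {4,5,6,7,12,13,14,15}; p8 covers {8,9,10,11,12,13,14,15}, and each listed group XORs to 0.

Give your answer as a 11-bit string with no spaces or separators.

00101000110

s1 (pos 1,3,5,7,9,11,13,15): 0⊕0⊕0⊕0⊕1⊕0⊕1⊕0 = 0
s2 (pos 2,3,6,7,10,11,14,15): 0⊕0⊕1⊕0⊕0⊕0⊕1⊕0 = 0
s4 (pos 4,5,6,7,12,13,14,15): 1⊕0⊕1⊕0⊕0⊕1⊕1⊕0 = 0
s8 (pos 8,9,10,11,12,13,14,15): 0⊕1⊕0⊕0⊕0⊕1⊕1⊕0 = 1
Syndrome s8…s1 = 1000 → error at position 8.
Flip position 8: 000101001000110 → 000101011000110
Read data bits from positions 3,5,6,7,9,10,11,12,13,14,15: 00101000110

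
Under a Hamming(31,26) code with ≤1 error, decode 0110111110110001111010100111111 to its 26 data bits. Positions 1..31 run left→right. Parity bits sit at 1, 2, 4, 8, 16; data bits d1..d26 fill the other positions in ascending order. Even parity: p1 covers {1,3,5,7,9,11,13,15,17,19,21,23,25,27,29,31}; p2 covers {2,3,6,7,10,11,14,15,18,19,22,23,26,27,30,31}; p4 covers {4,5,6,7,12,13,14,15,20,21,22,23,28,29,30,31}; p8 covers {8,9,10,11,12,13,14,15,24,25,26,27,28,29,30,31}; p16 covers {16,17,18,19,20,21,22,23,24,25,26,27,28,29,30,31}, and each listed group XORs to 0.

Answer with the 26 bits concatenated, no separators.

11111011000111010100111111

s1 (pos 1,3,5,7,9,11,13,15,17,19,21,23,25,27,29,31): 0⊕1⊕1⊕1⊕1⊕1⊕0⊕0⊕1⊕1⊕1⊕1⊕0⊕1⊕1⊕1 = 0
s2 (pos 2,3,6,7,10,11,14,15,18,19,22,23,26,27,30,31): 1⊕1⊕1⊕1⊕0⊕1⊕0⊕0⊕1⊕1⊕0⊕1⊕1⊕1⊕1⊕1 = 0
s4 (pos 4,5,6,7,12,13,14,15,20,21,22,23,28,29,30,31): 0⊕1⊕1⊕1⊕1⊕0⊕0⊕0⊕0⊕1⊕0⊕1⊕1⊕1⊕1⊕1 = 0
s8 (pos 8,9,10,11,12,13,14,15,24,25,26,27,28,29,30,31): 1⊕1⊕0⊕1⊕1⊕0⊕0⊕0⊕0⊕0⊕1⊕1⊕1⊕1⊕1⊕1 = 0
s16 (pos 16,17,18,19,20,21,22,23,24,25,26,27,28,29,30,31): 1⊕1⊕1⊕1⊕0⊕1⊕0⊕1⊕0⊕0⊕1⊕1⊕1⊕1⊕1⊕1 = 0
Syndrome s16…s1 = 00000 → no error.
Read data bits from positions 3,5,6,7,9,10,11,12,13,14,15,17,18,19,20,21,22,23,24,25,26,27,28,29,30,31: 11111011000111010100111111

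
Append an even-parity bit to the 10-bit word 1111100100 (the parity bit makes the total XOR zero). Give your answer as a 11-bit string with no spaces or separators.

XOR of the 10 data bits: 1⊕1⊕1⊕1⊕1⊕0⊕0⊕1⊕0⊕0 = 0
Parity bit = 0 (so all 11 bits XOR to 0).

11111001000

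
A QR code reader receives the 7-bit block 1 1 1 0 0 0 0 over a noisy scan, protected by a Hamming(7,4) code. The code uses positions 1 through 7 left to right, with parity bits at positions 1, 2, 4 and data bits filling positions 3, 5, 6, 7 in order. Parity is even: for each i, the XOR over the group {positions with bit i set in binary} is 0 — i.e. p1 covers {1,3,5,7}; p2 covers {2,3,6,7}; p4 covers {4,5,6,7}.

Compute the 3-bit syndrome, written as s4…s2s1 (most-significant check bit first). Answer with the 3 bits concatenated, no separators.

s1 (pos 1,3,5,7): 1⊕1⊕0⊕0 = 0
s2 (pos 2,3,6,7): 1⊕1⊕0⊕0 = 0
s4 (pos 4,5,6,7): 0⊕0⊕0⊕0 = 0
Syndrome s4…s1 = 000 → no error.

000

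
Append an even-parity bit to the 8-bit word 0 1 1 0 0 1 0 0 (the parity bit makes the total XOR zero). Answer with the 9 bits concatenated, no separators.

011001001

XOR of the 8 data bits: 0⊕1⊕1⊕0⊕0⊕1⊕0⊕0 = 1
Parity bit = 1 (so all 9 bits XOR to 0).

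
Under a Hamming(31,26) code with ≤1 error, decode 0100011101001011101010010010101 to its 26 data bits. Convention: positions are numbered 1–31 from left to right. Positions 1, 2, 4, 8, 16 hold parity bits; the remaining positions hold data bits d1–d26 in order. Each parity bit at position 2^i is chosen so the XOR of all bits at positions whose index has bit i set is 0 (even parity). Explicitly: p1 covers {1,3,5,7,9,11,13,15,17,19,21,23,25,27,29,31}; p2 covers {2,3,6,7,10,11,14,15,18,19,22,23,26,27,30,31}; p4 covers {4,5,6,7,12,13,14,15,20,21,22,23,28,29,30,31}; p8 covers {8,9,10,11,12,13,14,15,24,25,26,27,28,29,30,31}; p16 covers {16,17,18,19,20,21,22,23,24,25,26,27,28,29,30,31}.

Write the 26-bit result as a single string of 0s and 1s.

01110100101101010010010101

s1 (pos 1,3,5,7,9,11,13,15,17,19,21,23,25,27,29,31): 0⊕0⊕0⊕1⊕0⊕0⊕1⊕1⊕1⊕1⊕1⊕0⊕0⊕1⊕1⊕1 = 1
s2 (pos 2,3,6,7,10,11,14,15,18,19,22,23,26,27,30,31): 1⊕0⊕1⊕1⊕1⊕0⊕0⊕1⊕0⊕1⊕0⊕0⊕0⊕1⊕0⊕1 = 0
s4 (pos 4,5,6,7,12,13,14,15,20,21,22,23,28,29,30,31): 0⊕0⊕1⊕1⊕0⊕1⊕0⊕1⊕0⊕1⊕0⊕0⊕0⊕1⊕0⊕1 = 1
s8 (pos 8,9,10,11,12,13,14,15,24,25,26,27,28,29,30,31): 1⊕0⊕1⊕0⊕0⊕1⊕0⊕1⊕1⊕0⊕0⊕1⊕0⊕1⊕0⊕1 = 0
s16 (pos 16,17,18,19,20,21,22,23,24,25,26,27,28,29,30,31): 1⊕1⊕0⊕1⊕0⊕1⊕0⊕0⊕1⊕0⊕0⊕1⊕0⊕1⊕0⊕1 = 0
Syndrome s16…s1 = 00101 → error at position 5.
Flip position 5: 0100011101001011101010010010101 → 0100111101001011101010010010101
Read data bits from positions 3,5,6,7,9,10,11,12,13,14,15,17,18,19,20,21,22,23,24,25,26,27,28,29,30,31: 01110100101101010010010101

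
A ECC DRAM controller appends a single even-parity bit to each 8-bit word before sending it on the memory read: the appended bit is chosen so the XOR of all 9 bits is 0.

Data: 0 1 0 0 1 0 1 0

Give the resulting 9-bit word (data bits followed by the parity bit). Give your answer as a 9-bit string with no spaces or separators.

XOR of the 8 data bits: 0⊕1⊕0⊕0⊕1⊕0⊕1⊕0 = 1
Parity bit = 1 (so all 9 bits XOR to 0).

010010101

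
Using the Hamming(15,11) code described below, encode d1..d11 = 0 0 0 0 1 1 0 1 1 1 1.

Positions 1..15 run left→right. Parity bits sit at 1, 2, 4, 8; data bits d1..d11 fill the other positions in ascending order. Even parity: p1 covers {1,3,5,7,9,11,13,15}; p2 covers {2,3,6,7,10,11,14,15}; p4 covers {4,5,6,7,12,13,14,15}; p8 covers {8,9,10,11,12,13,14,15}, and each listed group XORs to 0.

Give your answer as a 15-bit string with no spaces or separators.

110000001101111

Place data at non-parity positions: p1 p2 0 p4 0 0 0 p8 1 1 0 1 1 1 1
p1 (pos 1,3,5,7,9,11,13,15): XOR of data positions = 0⊕0⊕0⊕1⊕0⊕1⊕1 = 1
p2 (pos 2,3,6,7,10,11,14,15): XOR of data positions = 0⊕0⊕0⊕1⊕0⊕1⊕1 = 1
p4 (pos 4,5,6,7,12,13,14,15): XOR of data positions = 0⊕0⊕0⊕1⊕1⊕1⊕1 = 0
p8 (pos 8,9,10,11,12,13,14,15): XOR of data positions = 1⊕1⊕0⊕1⊕1⊕1⊕1 = 0
Codeword: 110000001101111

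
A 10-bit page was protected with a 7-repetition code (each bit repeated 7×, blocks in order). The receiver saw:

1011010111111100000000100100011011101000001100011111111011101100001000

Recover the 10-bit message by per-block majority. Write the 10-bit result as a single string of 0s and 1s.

1100101110

Block 1 (1011010): 4 ones → 1
Block 2 (1111111): 7 ones → 1
Block 3 (0000000): 0 ones → 0
Block 4 (0100100): 2 ones → 0
Block 5 (0110111): 5 ones → 1
Block 6 (0100000): 1 one → 0
Block 7 (1100011): 4 ones → 1
Block 8 (1111110): 6 ones → 1
Block 9 (1110110): 5 ones → 1
Block 10 (0001000): 1 one → 0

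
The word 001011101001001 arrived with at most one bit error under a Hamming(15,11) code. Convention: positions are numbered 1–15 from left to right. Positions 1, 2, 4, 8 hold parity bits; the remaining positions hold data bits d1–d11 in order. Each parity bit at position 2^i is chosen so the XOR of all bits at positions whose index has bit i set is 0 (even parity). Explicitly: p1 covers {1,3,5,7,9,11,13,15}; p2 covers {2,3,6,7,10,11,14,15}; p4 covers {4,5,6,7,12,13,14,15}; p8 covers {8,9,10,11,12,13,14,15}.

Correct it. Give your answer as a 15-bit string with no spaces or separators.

s1 (pos 1,3,5,7,9,11,13,15): 0⊕1⊕1⊕1⊕1⊕0⊕0⊕1 = 1
s2 (pos 2,3,6,7,10,11,14,15): 0⊕1⊕1⊕1⊕0⊕0⊕0⊕1 = 0
s4 (pos 4,5,6,7,12,13,14,15): 0⊕1⊕1⊕1⊕1⊕0⊕0⊕1 = 1
s8 (pos 8,9,10,11,12,13,14,15): 0⊕1⊕0⊕0⊕1⊕0⊕0⊕1 = 1
Syndrome s8…s1 = 1101 → error at position 13.
Flip position 13: 001011101001001 → 001011101001101

001011101001101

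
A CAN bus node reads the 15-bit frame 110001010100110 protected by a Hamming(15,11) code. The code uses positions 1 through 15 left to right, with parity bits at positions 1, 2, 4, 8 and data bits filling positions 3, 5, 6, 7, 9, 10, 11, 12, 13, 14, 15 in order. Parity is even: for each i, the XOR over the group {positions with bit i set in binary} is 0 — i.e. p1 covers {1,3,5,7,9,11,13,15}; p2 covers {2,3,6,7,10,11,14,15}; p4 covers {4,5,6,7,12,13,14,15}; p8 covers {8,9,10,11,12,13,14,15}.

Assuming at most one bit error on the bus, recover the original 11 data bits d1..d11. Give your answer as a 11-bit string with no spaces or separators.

00100100110

s1 (pos 1,3,5,7,9,11,13,15): 1⊕0⊕0⊕0⊕0⊕0⊕1⊕0 = 0
s2 (pos 2,3,6,7,10,11,14,15): 1⊕0⊕1⊕0⊕1⊕0⊕1⊕0 = 0
s4 (pos 4,5,6,7,12,13,14,15): 0⊕0⊕1⊕0⊕0⊕1⊕1⊕0 = 1
s8 (pos 8,9,10,11,12,13,14,15): 1⊕0⊕1⊕0⊕0⊕1⊕1⊕0 = 0
Syndrome s8…s1 = 0100 → error at position 4.
Flip position 4: 110001010100110 → 110101010100110
Read data bits from positions 3,5,6,7,9,10,11,12,13,14,15: 00100100110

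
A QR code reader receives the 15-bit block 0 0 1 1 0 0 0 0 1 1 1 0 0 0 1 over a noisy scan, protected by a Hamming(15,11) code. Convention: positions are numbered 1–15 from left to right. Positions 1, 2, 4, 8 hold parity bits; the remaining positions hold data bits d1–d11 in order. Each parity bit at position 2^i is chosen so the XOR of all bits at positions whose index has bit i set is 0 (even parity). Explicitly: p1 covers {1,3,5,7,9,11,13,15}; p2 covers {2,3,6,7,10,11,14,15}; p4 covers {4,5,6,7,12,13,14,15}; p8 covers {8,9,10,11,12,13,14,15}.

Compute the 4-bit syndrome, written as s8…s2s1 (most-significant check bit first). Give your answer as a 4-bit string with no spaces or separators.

0000

s1 (pos 1,3,5,7,9,11,13,15): 0⊕1⊕0⊕0⊕1⊕1⊕0⊕1 = 0
s2 (pos 2,3,6,7,10,11,14,15): 0⊕1⊕0⊕0⊕1⊕1⊕0⊕1 = 0
s4 (pos 4,5,6,7,12,13,14,15): 1⊕0⊕0⊕0⊕0⊕0⊕0⊕1 = 0
s8 (pos 8,9,10,11,12,13,14,15): 0⊕1⊕1⊕1⊕0⊕0⊕0⊕1 = 0
Syndrome s8…s1 = 0000 → no error.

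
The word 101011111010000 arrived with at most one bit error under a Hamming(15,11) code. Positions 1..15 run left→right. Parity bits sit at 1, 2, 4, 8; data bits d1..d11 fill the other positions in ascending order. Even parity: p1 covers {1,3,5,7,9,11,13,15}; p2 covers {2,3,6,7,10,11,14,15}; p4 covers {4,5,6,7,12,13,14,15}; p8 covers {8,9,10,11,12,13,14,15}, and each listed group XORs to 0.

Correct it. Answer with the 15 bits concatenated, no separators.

101011111011000

s1 (pos 1,3,5,7,9,11,13,15): 1⊕1⊕1⊕1⊕1⊕1⊕0⊕0 = 0
s2 (pos 2,3,6,7,10,11,14,15): 0⊕1⊕1⊕1⊕0⊕1⊕0⊕0 = 0
s4 (pos 4,5,6,7,12,13,14,15): 0⊕1⊕1⊕1⊕0⊕0⊕0⊕0 = 1
s8 (pos 8,9,10,11,12,13,14,15): 1⊕1⊕0⊕1⊕0⊕0⊕0⊕0 = 1
Syndrome s8…s1 = 1100 → error at position 12.
Flip position 12: 101011111010000 → 101011111011000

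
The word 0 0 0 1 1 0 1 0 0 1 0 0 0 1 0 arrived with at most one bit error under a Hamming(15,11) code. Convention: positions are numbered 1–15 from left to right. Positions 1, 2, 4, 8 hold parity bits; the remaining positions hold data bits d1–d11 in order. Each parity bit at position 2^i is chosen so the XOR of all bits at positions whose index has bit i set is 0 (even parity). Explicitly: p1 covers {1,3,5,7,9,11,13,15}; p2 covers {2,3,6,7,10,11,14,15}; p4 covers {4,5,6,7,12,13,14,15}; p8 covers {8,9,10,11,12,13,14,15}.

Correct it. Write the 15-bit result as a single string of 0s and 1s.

s1 (pos 1,3,5,7,9,11,13,15): 0⊕0⊕1⊕1⊕0⊕0⊕0⊕0 = 0
s2 (pos 2,3,6,7,10,11,14,15): 0⊕0⊕0⊕1⊕1⊕0⊕1⊕0 = 1
s4 (pos 4,5,6,7,12,13,14,15): 1⊕1⊕0⊕1⊕0⊕0⊕1⊕0 = 0
s8 (pos 8,9,10,11,12,13,14,15): 0⊕0⊕1⊕0⊕0⊕0⊕1⊕0 = 0
Syndrome s8…s1 = 0010 → error at position 2.
Flip position 2: 000110100100010 → 010110100100010

010110100100010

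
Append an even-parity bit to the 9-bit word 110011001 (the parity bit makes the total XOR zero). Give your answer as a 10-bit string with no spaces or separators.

XOR of the 9 data bits: 1⊕1⊕0⊕0⊕1⊕1⊕0⊕0⊕1 = 1
Parity bit = 1 (so all 10 bits XOR to 0).

1100110011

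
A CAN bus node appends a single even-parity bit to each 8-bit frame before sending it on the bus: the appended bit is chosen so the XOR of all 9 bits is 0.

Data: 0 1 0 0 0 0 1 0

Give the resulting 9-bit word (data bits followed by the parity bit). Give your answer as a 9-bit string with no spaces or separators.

010000100

XOR of the 8 data bits: 0⊕1⊕0⊕0⊕0⊕0⊕1⊕0 = 0
Parity bit = 0 (so all 9 bits XOR to 0).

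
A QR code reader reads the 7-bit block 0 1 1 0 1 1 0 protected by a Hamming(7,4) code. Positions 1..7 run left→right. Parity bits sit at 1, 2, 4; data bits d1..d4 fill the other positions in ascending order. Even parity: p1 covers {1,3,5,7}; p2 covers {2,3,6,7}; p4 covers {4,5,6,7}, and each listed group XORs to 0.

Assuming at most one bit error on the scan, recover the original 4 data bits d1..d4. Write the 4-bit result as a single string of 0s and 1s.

s1 (pos 1,3,5,7): 0⊕1⊕1⊕0 = 0
s2 (pos 2,3,6,7): 1⊕1⊕1⊕0 = 1
s4 (pos 4,5,6,7): 0⊕1⊕1⊕0 = 0
Syndrome s4…s1 = 010 → error at position 2.
Flip position 2: 0110110 → 0010110
Read data bits from positions 3,5,6,7: 1110

1110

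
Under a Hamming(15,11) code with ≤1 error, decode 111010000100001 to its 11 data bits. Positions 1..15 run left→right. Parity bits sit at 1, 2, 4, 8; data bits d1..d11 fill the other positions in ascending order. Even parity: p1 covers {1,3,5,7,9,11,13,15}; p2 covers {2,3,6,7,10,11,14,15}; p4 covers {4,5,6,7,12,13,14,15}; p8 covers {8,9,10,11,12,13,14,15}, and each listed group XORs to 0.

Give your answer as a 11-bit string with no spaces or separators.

11000100001

s1 (pos 1,3,5,7,9,11,13,15): 1⊕1⊕1⊕0⊕0⊕0⊕0⊕1 = 0
s2 (pos 2,3,6,7,10,11,14,15): 1⊕1⊕0⊕0⊕1⊕0⊕0⊕1 = 0
s4 (pos 4,5,6,7,12,13,14,15): 0⊕1⊕0⊕0⊕0⊕0⊕0⊕1 = 0
s8 (pos 8,9,10,11,12,13,14,15): 0⊕0⊕1⊕0⊕0⊕0⊕0⊕1 = 0
Syndrome s8…s1 = 0000 → no error.
Read data bits from positions 3,5,6,7,9,10,11,12,13,14,15: 11000100001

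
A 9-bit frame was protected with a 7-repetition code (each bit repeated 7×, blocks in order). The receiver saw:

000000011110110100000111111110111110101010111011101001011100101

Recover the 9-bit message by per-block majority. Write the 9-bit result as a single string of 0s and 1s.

Block 1 (0000000): 0 ones → 0
Block 2 (1111011): 6 ones → 1
Block 3 (0100000): 1 one → 0
Block 4 (1111111): 7 ones → 1
Block 5 (1011111): 6 ones → 1
Block 6 (0101010): 3 ones → 0
Block 7 (1110111): 6 ones → 1
Block 8 (0100101): 3 ones → 0
Block 9 (1100101): 4 ones → 1

010110101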